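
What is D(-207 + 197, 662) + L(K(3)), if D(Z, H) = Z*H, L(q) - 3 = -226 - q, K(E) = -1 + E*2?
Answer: -6848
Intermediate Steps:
K(E) = -1 + 2*E
L(q) = -223 - q (L(q) = 3 + (-226 - q) = -223 - q)
D(Z, H) = H*Z
D(-207 + 197, 662) + L(K(3)) = 662*(-207 + 197) + (-223 - (-1 + 2*3)) = 662*(-10) + (-223 - (-1 + 6)) = -6620 + (-223 - 1*5) = -6620 + (-223 - 5) = -6620 - 228 = -6848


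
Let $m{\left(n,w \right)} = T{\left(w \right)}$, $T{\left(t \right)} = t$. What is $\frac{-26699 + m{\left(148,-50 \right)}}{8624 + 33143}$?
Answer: $- \frac{26749}{41767} \approx -0.64043$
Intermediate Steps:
$m{\left(n,w \right)} = w$
$\frac{-26699 + m{\left(148,-50 \right)}}{8624 + 33143} = \frac{-26699 - 50}{8624 + 33143} = - \frac{26749}{41767}$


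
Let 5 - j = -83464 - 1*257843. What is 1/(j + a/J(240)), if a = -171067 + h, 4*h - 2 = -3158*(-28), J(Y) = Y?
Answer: 160/54510613 ≈ 2.9352e-6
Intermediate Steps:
j = 341312 (j = 5 - (-83464 - 1*257843) = 5 - (-83464 - 257843) = 5 - 1*(-341307) = 5 + 341307 = 341312)
h = 44213/2 (h = 1/2 + (-3158*(-28))/4 = 1/2 + (1/4)*88424 = 1/2 + 22106 = 44213/2 ≈ 22107.)
a = -297921/2 (a = -171067 + 44213/2 = -297921/2 ≈ -1.4896e+5)
1/(j + a/J(240)) = 1/(341312 - 297921/2/240) = 1/(341312 - 297921/2*1/240) = 1/(341312 - 99307/160) = 1/(54510613/160) = 160/54510613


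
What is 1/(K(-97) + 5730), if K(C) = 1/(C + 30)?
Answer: 67/383909 ≈ 0.00017452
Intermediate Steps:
K(C) = 1/(30 + C)
1/(K(-97) + 5730) = 1/(1/(30 - 97) + 5730) = 1/(1/(-67) + 5730) = 1/(-1/67 + 5730) = 1/(383909/67) = 67/383909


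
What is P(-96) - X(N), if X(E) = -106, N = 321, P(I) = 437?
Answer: 543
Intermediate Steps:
P(-96) - X(N) = 437 - 1*(-106) = 437 + 106 = 543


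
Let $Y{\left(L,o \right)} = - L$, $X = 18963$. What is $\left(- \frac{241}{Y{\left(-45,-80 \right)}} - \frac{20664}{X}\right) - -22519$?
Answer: $\frac{304932554}{13545} \approx 22513.0$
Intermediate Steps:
$\left(- \frac{241}{Y{\left(-45,-80 \right)}} - \frac{20664}{X}\right) - -22519 = \left(- \frac{241}{\left(-1\right) \left(-45\right)} - \frac{20664}{18963}\right) - -22519 = \left(- \frac{241}{45} - \frac{328}{301}\right) + 22519 = - \frac{87301}{13545} + 22519 = \frac{304932554}{13545}$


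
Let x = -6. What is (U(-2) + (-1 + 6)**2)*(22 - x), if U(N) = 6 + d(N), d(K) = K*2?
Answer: 756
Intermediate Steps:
d(K) = 2*K
U(N) = 6 + 2*N
(U(-2) + (-1 + 6)**2)*(22 - x) = ((6 + 2*(-2)) + (-1 + 6)**2)*(22 - 1*(-6)) = ((6 - 4) + 5**2)*(22 + 6) = (2 + 25)*28 = 27*28 = 756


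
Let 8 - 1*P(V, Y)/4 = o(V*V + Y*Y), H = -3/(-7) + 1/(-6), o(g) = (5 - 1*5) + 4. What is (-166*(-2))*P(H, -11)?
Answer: 5312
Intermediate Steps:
o(g) = 4 (o(g) = (5 - 5) + 4 = 0 + 4 = 4)
H = 11/42 (H = -3*(-1/7) + 1*(-1/6) = 3/7 - 1/6 = 11/42 ≈ 0.26190)
P(V, Y) = 16 (P(V, Y) = 32 - 4*4 = 32 - 16 = 16)
(-166*(-2))*P(H, -11) = -166*(-2)*16 = 332*16 = 5312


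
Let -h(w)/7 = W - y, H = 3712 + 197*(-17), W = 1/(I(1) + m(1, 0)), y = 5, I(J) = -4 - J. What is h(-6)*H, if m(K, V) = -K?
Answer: 26257/2 ≈ 13129.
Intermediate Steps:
W = -1/6 (W = 1/((-4 - 1*1) - 1*1) = 1/((-4 - 1) - 1) = 1/(-5 - 1) = 1/(-6) = -1/6 ≈ -0.16667)
H = 363 (H = 3712 - 3349 = 363)
h(w) = 217/6 (h(w) = -7*(-1/6 - 1*5) = -7*(-1/6 - 5) = -7*(-31/6) = 217/6)
h(-6)*H = (217/6)*363 = 26257/2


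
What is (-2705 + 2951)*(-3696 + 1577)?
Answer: -521274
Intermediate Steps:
(-2705 + 2951)*(-3696 + 1577) = 246*(-2119) = -521274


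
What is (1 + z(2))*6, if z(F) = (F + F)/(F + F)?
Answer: 12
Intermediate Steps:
z(F) = 1 (z(F) = (2*F)/((2*F)) = (2*F)*(1/(2*F)) = 1)
(1 + z(2))*6 = (1 + 1)*6 = 2*6 = 12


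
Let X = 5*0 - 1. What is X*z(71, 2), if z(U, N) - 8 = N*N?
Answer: -12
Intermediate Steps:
z(U, N) = 8 + N² (z(U, N) = 8 + N*N = 8 + N²)
X = -1 (X = 0 - 1 = -1)
X*z(71, 2) = -(8 + 2²) = -(8 + 4) = -1*12 = -12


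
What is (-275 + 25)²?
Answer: 62500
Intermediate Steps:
(-275 + 25)² = (-250)² = 62500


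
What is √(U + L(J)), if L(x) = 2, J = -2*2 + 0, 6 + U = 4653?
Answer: √4649 ≈ 68.184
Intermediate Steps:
U = 4647 (U = -6 + 4653 = 4647)
J = -4 (J = -4 + 0 = -4)
√(U + L(J)) = √(4647 + 2) = √4649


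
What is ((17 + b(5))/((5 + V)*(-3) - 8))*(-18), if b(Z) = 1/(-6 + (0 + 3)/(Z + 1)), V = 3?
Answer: 1665/176 ≈ 9.4602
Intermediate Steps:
b(Z) = 1/(-6 + 3/(1 + Z))
((17 + b(5))/((5 + V)*(-3) - 8))*(-18) = ((17 + (-1 - 1*5)/(3*(1 + 2*5)))/((5 + 3)*(-3) - 8))*(-18) = ((17 + (-1 - 5)/(3*(1 + 10)))/(8*(-3) - 8))*(-18) = ((17 + (1/3)*(-6)/11)/(-24 - 8))*(-18) = ((17 + (1/3)*(1/11)*(-6))/(-32))*(-18) = ((17 - 2/11)*(-1/32))*(-18) = ((185/11)*(-1/32))*(-18) = -185/352*(-18) = 1665/176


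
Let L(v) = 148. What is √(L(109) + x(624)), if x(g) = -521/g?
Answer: √3581409/156 ≈ 12.131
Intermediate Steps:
√(L(109) + x(624)) = √(148 - 521/624) = √(91831/624) = √3581409/156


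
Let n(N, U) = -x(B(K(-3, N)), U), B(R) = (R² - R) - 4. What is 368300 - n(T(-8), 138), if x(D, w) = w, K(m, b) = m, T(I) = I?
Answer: 368438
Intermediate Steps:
B(R) = -4 + R² - R
n(N, U) = -U
368300 - n(T(-8), 138) = 368300 - (-1)*138 = 368300 - 1*(-138) = 368300 + 138 = 368438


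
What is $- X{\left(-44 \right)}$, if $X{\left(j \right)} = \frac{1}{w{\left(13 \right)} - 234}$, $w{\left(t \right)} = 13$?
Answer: $\frac{1}{221} \approx 0.0045249$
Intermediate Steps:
$X{\left(j \right)} = - \frac{1}{221}$ ($X{\left(j \right)} = \frac{1}{13 - 234} = \frac{1}{-221} = - \frac{1}{221}$)
$- X{\left(-44 \right)} = \left(-1\right) \left(- \frac{1}{221}\right) = \frac{1}{221}$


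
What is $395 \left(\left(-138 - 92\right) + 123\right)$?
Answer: $-42265$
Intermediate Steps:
$395 \left(\left(-138 - 92\right) + 123\right) = 395 \left(-230 + 123\right) = 395 \left(-107\right) = -42265$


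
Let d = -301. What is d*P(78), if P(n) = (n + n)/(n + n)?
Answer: -301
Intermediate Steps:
P(n) = 1 (P(n) = (2*n)/((2*n)) = (2*n)*(1/(2*n)) = 1)
d*P(78) = -301*1 = -301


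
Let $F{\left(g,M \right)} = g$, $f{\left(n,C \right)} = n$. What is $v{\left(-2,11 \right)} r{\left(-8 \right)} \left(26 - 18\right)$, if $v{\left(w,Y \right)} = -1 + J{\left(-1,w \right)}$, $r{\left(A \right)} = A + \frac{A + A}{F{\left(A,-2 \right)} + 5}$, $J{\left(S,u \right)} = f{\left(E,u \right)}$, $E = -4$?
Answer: $\frac{320}{3} \approx 106.67$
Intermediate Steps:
$J{\left(S,u \right)} = -4$
$r{\left(A \right)} = A + \frac{2 A}{5 + A}$ ($r{\left(A \right)} = A + \frac{A + A}{A + 5} = A + \frac{2 A}{5 + A}$)
$v{\left(w,Y \right)} = -5$ ($v{\left(w,Y \right)} = -1 - 4 = -5$)
$v{\left(-2,11 \right)} r{\left(-8 \right)} \left(26 - 18\right) = - 5 \left(- \frac{8 \left(7 - 8\right)}{5 - 8}\right) \left(26 - 18\right) = - 5 \left(\left(-8\right) \frac{1}{-3} \left(-1\right)\right) 8 = - 5 \left(\left(-8\right) \left(- \frac{1}{3}\right) \left(-1\right)\right) 8 = \left(-5\right) \left(- \frac{8}{3}\right) 8 = \frac{40}{3} \cdot 8 = \frac{320}{3}$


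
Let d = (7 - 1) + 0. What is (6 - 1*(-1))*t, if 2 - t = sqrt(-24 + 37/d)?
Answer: 14 - 7*I*sqrt(642)/6 ≈ 14.0 - 29.561*I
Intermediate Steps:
d = 6 (d = 6 + 0 = 6)
t = 2 - I*sqrt(642)/6 (t = 2 - sqrt(-24 + 37/6) = 2 - sqrt(-107/6) = 2 - I*sqrt(642)/6 ≈ 2.0 - 4.223*I)
(6 - 1*(-1))*t = (6 - 1*(-1))*(2 - I*sqrt(642)/6) = (6 + 1)*(2 - I*sqrt(642)/6) = 7*(2 - I*sqrt(642)/6) = 14 - 7*I*sqrt(642)/6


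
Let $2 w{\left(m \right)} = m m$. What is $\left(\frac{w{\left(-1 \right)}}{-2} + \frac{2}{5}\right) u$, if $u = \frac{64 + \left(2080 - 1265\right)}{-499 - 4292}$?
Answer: $- \frac{879}{31940} \approx -0.02752$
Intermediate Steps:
$w{\left(m \right)} = \frac{m^{2}}{2}$ ($w{\left(m \right)} = \frac{m m}{2} = \frac{m^{2}}{2}$)
$u = - \frac{293}{1597}$ ($u = \frac{64 + \left(2080 - 1265\right)}{-4791} = \left(64 + 815\right) \left(- \frac{1}{4791}\right) = 879 \left(- \frac{1}{4791}\right) = - \frac{293}{1597} \approx -0.18347$)
$\left(\frac{w{\left(-1 \right)}}{-2} + \frac{2}{5}\right) u = \left(\frac{\frac{1}{2} \left(-1\right)^{2}}{-2} + \frac{2}{5}\right) \left(- \frac{293}{1597}\right) = \left(\frac{1}{2} \cdot 1 \left(- \frac{1}{2}\right) + 2 \cdot \frac{1}{5}\right) \left(- \frac{293}{1597}\right) = \left(\frac{1}{2} \left(- \frac{1}{2}\right) + \frac{2}{5}\right) \left(- \frac{293}{1597}\right) = \left(- \frac{1}{4} + \frac{2}{5}\right) \left(- \frac{293}{1597}\right) = \frac{3}{20} \left(- \frac{293}{1597}\right) = - \frac{879}{31940}$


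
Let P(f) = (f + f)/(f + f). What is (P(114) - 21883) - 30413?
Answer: -52295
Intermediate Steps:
P(f) = 1 (P(f) = (2*f)/((2*f)) = (2*f)*(1/(2*f)) = 1)
(P(114) - 21883) - 30413 = (1 - 21883) - 30413 = -21882 - 30413 = -52295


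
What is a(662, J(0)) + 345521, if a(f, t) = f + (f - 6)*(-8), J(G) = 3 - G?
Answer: 340935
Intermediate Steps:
a(f, t) = 48 - 7*f (a(f, t) = f + (-6 + f)*(-8) = f + (48 - 8*f) = 48 - 7*f)
a(662, J(0)) + 345521 = (48 - 7*662) + 345521 = (48 - 4634) + 345521 = -4586 + 345521 = 340935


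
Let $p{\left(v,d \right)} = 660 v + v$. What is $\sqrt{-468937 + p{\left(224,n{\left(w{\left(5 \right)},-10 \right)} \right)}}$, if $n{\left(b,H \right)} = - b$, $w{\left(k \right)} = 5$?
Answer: $i \sqrt{320873} \approx 566.46 i$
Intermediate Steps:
$p{\left(v,d \right)} = 661 v$
$\sqrt{-468937 + p{\left(224,n{\left(w{\left(5 \right)},-10 \right)} \right)}} = \sqrt{-468937 + 661 \cdot 224} = \sqrt{-468937 + 148064} = \sqrt{-320873} = i \sqrt{320873}$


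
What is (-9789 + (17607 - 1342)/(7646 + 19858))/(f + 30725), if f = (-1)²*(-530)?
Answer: -24474581/75498480 ≈ -0.32417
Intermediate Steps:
f = -530 (f = 1*(-530) = -530)
(-9789 + (17607 - 1342)/(7646 + 19858))/(f + 30725) = (-9789 + (17607 - 1342)/(7646 + 19858))/(-530 + 30725) = (-9789 + 16265/27504)/30195 = (-9789 + 16265*(1/27504))*(1/30195) = (-9789 + 16265/27504)*(1/30195) = -269220391/27504*1/30195 = -24474581/75498480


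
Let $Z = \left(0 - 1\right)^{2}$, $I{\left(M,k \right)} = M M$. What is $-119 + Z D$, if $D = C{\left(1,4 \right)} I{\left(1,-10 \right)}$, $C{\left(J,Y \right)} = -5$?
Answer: $-124$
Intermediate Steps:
$I{\left(M,k \right)} = M^{2}$
$Z = 1$ ($Z = \left(-1\right)^{2} = 1$)
$D = -5$ ($D = - 5 \cdot 1^{2} = \left(-5\right) 1 = -5$)
$-119 + Z D = -119 + 1 \left(-5\right) = -119 - 5 = -124$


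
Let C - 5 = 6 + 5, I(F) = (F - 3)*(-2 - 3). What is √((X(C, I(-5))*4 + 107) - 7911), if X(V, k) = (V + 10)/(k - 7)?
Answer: 2*I*√2123781/33 ≈ 88.322*I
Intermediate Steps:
I(F) = 15 - 5*F (I(F) = (-3 + F)*(-5) = 15 - 5*F)
C = 16 (C = 5 + (6 + 5) = 5 + 11 = 16)
X(V, k) = (10 + V)/(-7 + k)
√((X(C, I(-5))*4 + 107) - 7911) = √((((10 + 16)/(-7 + (15 - 5*(-5))))*4 + 107) - 7911) = √(((26/(-7 + (15 + 25)))*4 + 107) - 7911) = √(((26/(-7 + 40))*4 + 107) - 7911) = √(((26/33)*4 + 107) - 7911) = √((104/33 + 107) - 7911) = √(3635/33 - 7911) = √(-257428/33) = 2*I*√2123781/33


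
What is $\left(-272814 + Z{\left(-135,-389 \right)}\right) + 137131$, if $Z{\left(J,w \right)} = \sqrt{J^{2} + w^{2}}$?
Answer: $-135683 + \sqrt{169546} \approx -1.3527 \cdot 10^{5}$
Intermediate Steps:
$\left(-272814 + Z{\left(-135,-389 \right)}\right) + 137131 = \left(-272814 + \sqrt{\left(-135\right)^{2} + \left(-389\right)^{2}}\right) + 137131 = \left(-272814 + \sqrt{18225 + 151321}\right) + 137131 = \left(-272814 + \sqrt{169546}\right) + 137131 = -135683 + \sqrt{169546}$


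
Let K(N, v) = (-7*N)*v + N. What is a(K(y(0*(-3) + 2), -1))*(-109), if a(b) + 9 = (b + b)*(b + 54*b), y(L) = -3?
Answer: -6905259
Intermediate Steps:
K(N, v) = N - 7*N*v (K(N, v) = -7*N*v + N = N - 7*N*v)
a(b) = -9 + 110*b² (a(b) = -9 + (b + b)*(b + 54*b) = -9 + (2*b)*(55*b) = -9 + 110*b²)
a(K(y(0*(-3) + 2), -1))*(-109) = (-9 + 110*(-3*(1 - 7*(-1)))²)*(-109) = (-9 + 110*(-3*(1 + 7))²)*(-109) = (-9 + 110*(-3*8)²)*(-109) = (-9 + 110*(-24)²)*(-109) = (-9 + 110*576)*(-109) = (-9 + 63360)*(-109) = 63351*(-109) = -6905259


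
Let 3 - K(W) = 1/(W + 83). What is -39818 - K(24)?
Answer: -4260846/107 ≈ -39821.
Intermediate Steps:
K(W) = 3 - 1/(83 + W) (K(W) = 3 - 1/(W + 83) = 3 - 1/(83 + W))
-39818 - K(24) = -39818 - (248 + 3*24)/(83 + 24) = -39818 - (248 + 72)/107 = -39818 - 320/107 = -4260846/107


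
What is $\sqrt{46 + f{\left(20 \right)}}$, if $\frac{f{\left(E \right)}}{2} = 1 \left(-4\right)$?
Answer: $\sqrt{38} \approx 6.1644$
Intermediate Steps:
$f{\left(E \right)} = -8$ ($f{\left(E \right)} = 2 \cdot 1 \left(-4\right) = 2 \left(-4\right) = -8$)
$\sqrt{46 + f{\left(20 \right)}} = \sqrt{46 - 8} = \sqrt{38}$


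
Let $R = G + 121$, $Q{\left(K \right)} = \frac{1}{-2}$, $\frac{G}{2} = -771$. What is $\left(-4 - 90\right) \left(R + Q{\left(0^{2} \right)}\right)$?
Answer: $133621$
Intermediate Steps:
$G = -1542$ ($G = 2 \left(-771\right) = -1542$)
$Q{\left(K \right)} = - \frac{1}{2}$
$R = -1421$ ($R = -1542 + 121 = -1421$)
$\left(-4 - 90\right) \left(R + Q{\left(0^{2} \right)}\right) = \left(-4 - 90\right) \left(-1421 - \frac{1}{2}\right) = \left(-4 - 90\right) \left(- \frac{2843}{2}\right) = \left(-94\right) \left(- \frac{2843}{2}\right) = 133621$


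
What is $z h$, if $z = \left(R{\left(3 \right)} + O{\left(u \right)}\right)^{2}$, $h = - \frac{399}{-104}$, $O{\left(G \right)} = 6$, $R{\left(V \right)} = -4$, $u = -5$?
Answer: $\frac{399}{26} \approx 15.346$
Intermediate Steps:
$h = \frac{399}{104}$ ($h = \left(-399\right) \left(- \frac{1}{104}\right) = \frac{399}{104} \approx 3.8365$)
$z = 4$ ($z = \left(-4 + 6\right)^{2} = 2^{2} = 4$)
$z h = 4 \cdot \frac{399}{104} = \frac{399}{26}$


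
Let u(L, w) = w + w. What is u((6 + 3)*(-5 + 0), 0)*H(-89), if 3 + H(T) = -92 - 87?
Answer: 0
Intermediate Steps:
H(T) = -182 (H(T) = -3 + (-92 - 87) = -3 - 179 = -182)
u(L, w) = 2*w
u((6 + 3)*(-5 + 0), 0)*H(-89) = (2*0)*(-182) = 0*(-182) = 0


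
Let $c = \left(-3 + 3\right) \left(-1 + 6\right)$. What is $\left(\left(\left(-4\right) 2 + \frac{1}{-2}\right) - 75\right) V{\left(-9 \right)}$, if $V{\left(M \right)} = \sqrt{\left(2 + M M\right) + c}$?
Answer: $- \frac{167 \sqrt{83}}{2} \approx -760.72$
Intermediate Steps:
$c = 0$ ($c = 0 \cdot 5 = 0$)
$V{\left(M \right)} = \sqrt{2 + M^{2}}$ ($V{\left(M \right)} = \sqrt{\left(2 + M M\right) + 0} = \sqrt{\left(2 + M^{2}\right) + 0} = \sqrt{2 + M^{2}}$)
$\left(\left(\left(-4\right) 2 + \frac{1}{-2}\right) - 75\right) V{\left(-9 \right)} = \left(\left(\left(-4\right) 2 + \frac{1}{-2}\right) - 75\right) \sqrt{2 + \left(-9\right)^{2}} = \left(\left(-8 - \frac{1}{2}\right) - 75\right) \sqrt{2 + 81} = \left(- \frac{17}{2} - 75\right) \sqrt{83} = - \frac{167 \sqrt{83}}{2}$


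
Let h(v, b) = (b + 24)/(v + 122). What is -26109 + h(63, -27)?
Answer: -4830168/185 ≈ -26109.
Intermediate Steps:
h(v, b) = (24 + b)/(122 + v)
-26109 + h(63, -27) = -26109 + (24 - 27)/(122 + 63) = -26109 - 3/185 = -4830168/185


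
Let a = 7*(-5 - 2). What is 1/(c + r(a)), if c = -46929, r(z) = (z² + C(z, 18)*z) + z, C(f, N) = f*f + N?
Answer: -1/163108 ≈ -6.1309e-6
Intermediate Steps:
C(f, N) = N + f² (C(f, N) = f² + N = N + f²)
a = -49 (a = 7*(-7) = -49)
r(z) = z + z² + z*(18 + z²) (r(z) = (z² + (18 + z²)*z) + z = (z² + z*(18 + z²)) + z = z + z² + z*(18 + z²))
1/(c + r(a)) = 1/(-46929 - 49*(19 - 49 + (-49)²)) = 1/(-46929 - 49*(19 - 49 + 2401)) = 1/(-46929 - 49*2371) = 1/(-46929 - 116179) = 1/(-163108) = -1/163108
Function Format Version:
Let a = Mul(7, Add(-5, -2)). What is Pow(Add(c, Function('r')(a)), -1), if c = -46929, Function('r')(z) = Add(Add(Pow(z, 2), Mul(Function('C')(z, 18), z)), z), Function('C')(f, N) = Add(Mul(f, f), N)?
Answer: Rational(-1, 163108) ≈ -6.1309e-6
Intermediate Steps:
Function('C')(f, N) = Add(N, Pow(f, 2)) (Function('C')(f, N) = Add(Pow(f, 2), N) = Add(N, Pow(f, 2)))
a = -49 (a = Mul(7, -7) = -49)
Function('r')(z) = Add(z, Pow(z, 2), Mul(z, Add(18, Pow(z, 2)))) (Function('r')(z) = Add(Add(Pow(z, 2), Mul(Add(18, Pow(z, 2)), z)), z) = Add(Add(Pow(z, 2), Mul(z, Add(18, Pow(z, 2)))), z) = Add(z, Pow(z, 2), Mul(z, Add(18, Pow(z, 2)))))
Pow(Add(c, Function('r')(a)), -1) = Pow(Add(-46929, Mul(-49, Add(19, -49, Pow(-49, 2)))), -1) = Pow(Add(-46929, Mul(-49, Add(19, -49, 2401))), -1) = Pow(Add(-46929, Mul(-49, 2371)), -1) = Pow(Add(-46929, -116179), -1) = Pow(-163108, -1) = Rational(-1, 163108)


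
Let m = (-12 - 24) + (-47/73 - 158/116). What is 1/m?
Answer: -4234/160917 ≈ -0.026312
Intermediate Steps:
m = -160917/4234 (m = -36 + (-47*1/73 - 158*1/116) = -36 + (-47/73 - 79/58) = -36 - 8493/4234 = -160917/4234 ≈ -38.006)
1/m = 1/(-160917/4234) = -4234/160917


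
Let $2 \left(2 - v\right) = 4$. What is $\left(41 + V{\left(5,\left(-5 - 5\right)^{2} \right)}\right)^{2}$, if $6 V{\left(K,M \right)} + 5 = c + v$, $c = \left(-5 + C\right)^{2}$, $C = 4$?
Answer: $\frac{14641}{9} \approx 1626.8$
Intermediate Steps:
$v = 0$ ($v = 2 - 2 = 0$)
$c = 1$ ($c = \left(-5 + 4\right)^{2} = \left(-1\right)^{2} = 1$)
$V{\left(K,M \right)} = - \frac{2}{3}$ ($V{\left(K,M \right)} = - \frac{5}{6} + \frac{1 + 0}{6} = - \frac{5}{6} + \frac{1}{6} \cdot 1 = - \frac{5}{6} + \frac{1}{6} = - \frac{2}{3}$)
$\left(41 + V{\left(5,\left(-5 - 5\right)^{2} \right)}\right)^{2} = \left(41 - \frac{2}{3}\right)^{2} = \left(\frac{121}{3}\right)^{2} = \frac{14641}{9}$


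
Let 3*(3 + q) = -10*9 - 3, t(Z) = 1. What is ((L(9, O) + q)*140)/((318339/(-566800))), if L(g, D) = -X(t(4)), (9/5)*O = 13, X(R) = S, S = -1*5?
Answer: 328744000/45477 ≈ 7228.8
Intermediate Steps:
S = -5
X(R) = -5
O = 65/9 (O = (5/9)*13 = 65/9 ≈ 7.2222)
L(g, D) = 5 (L(g, D) = -1*(-5) = 5)
q = -34 (q = -3 + (-10*9 - 3)/3 = -3 + (-90 - 3)/3 = -3 + (⅓)*(-93) = -3 - 31 = -34)
((L(9, O) + q)*140)/((318339/(-566800))) = ((5 - 34)*140)/((318339/(-566800))) = (-29*140)/((318339*(-1/566800))) = -4060/(-318339/566800) = -4060*(-566800/318339) = 328744000/45477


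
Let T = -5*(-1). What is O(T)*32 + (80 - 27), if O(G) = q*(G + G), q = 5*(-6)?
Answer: -9547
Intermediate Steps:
q = -30
T = 5
O(G) = -60*G (O(G) = -30*(G + G) = -60*G)
O(T)*32 + (80 - 27) = -60*5*32 + (80 - 27) = -300*32 + 53 = -9600 + 53 = -9547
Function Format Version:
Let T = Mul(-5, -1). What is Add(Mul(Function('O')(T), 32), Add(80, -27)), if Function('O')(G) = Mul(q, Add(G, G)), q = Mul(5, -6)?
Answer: -9547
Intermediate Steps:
q = -30
T = 5
Function('O')(G) = Mul(-60, G) (Function('O')(G) = Mul(-30, Add(G, G)) = Mul(-30, Mul(2, G)) = Mul(-60, G))
Add(Mul(Function('O')(T), 32), Add(80, -27)) = Add(Mul(Mul(-60, 5), 32), Add(80, -27)) = Add(Mul(-300, 32), 53) = Add(-9600, 53) = -9547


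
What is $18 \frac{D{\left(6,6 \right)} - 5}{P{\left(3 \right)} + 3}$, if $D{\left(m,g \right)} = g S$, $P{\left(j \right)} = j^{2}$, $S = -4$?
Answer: $- \frac{87}{2} \approx -43.5$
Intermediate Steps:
$D{\left(m,g \right)} = - 4 g$ ($D{\left(m,g \right)} = g \left(-4\right) = - 4 g$)
$18 \frac{D{\left(6,6 \right)} - 5}{P{\left(3 \right)} + 3} = 18 \frac{\left(-4\right) 6 - 5}{3^{2} + 3} = 18 \frac{-24 - 5}{9 + 3} = 18 \left(- \frac{29}{12}\right) = - \frac{87}{2}$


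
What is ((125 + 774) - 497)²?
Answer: 161604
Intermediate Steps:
((125 + 774) - 497)² = (899 - 497)² = 402² = 161604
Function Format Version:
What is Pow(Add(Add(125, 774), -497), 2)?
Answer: 161604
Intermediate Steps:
Pow(Add(Add(125, 774), -497), 2) = Pow(Add(899, -497), 2) = Pow(402, 2) = 161604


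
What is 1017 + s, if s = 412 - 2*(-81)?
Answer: 1591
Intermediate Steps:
s = 574 (s = 412 + 162 = 574)
1017 + s = 1017 + 574 = 1591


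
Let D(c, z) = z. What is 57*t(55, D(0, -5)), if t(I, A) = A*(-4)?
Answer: 1140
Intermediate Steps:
t(I, A) = -4*A
57*t(55, D(0, -5)) = 57*(-4*(-5)) = 57*20 = 1140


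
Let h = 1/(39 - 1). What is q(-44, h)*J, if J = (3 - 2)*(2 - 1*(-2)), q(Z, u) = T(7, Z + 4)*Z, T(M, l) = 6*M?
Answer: -7392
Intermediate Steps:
h = 1/38 ≈ 0.026316
q(Z, u) = 42*Z (q(Z, u) = (6*7)*Z = 42*Z)
J = 4 (J = 1*(2 + 2) = 1*4 = 4)
q(-44, h)*J = (42*(-44))*4 = -1848*4 = -7392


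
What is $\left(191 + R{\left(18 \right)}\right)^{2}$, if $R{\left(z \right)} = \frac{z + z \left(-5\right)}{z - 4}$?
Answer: $\frac{1692601}{49} \approx 34543.0$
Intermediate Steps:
$R{\left(z \right)} = - \frac{4 z}{-4 + z}$ ($R{\left(z \right)} = \frac{z - 5 z}{-4 + z} = \frac{\left(-4\right) z}{-4 + z} = - \frac{4 z}{-4 + z}$)
$\left(191 + R{\left(18 \right)}\right)^{2} = \left(191 - \frac{72}{-4 + 18}\right)^{2} = \left(191 - \frac{72}{14}\right)^{2} = \left(191 - 72 \cdot \frac{1}{14}\right)^{2} = \left(191 - \frac{36}{7}\right)^{2} = \left(\frac{1301}{7}\right)^{2} = \frac{1692601}{49}$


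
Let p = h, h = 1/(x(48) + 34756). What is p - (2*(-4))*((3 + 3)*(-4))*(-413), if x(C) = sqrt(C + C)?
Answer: 23946984427249/301994860 - sqrt(6)/301994860 ≈ 79296.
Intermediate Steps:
x(C) = sqrt(2)*sqrt(C) (x(C) = sqrt(2*C) = sqrt(2)*sqrt(C))
h = 1/(34756 + 4*sqrt(6)) (h = 1/(sqrt(2)*sqrt(48) + 34756) = 1/(sqrt(2)*(4*sqrt(3)) + 34756) = 1/(4*sqrt(6) + 34756) = 1/(34756 + 4*sqrt(6)) ≈ 2.8764e-5)
p = 8689/301994860 - sqrt(6)/301994860 ≈ 2.8764e-5
p - (2*(-4))*((3 + 3)*(-4))*(-413) = (8689/301994860 - sqrt(6)/301994860) - (2*(-4))*((3 + 3)*(-4))*(-413) = (8689/301994860 - sqrt(6)/301994860) - (-48*(-4))*(-413) = (8689/301994860 - sqrt(6)/301994860) - (-8*(-24))*(-413) = (8689/301994860 - sqrt(6)/301994860) - 192*(-413) = (8689/301994860 - sqrt(6)/301994860) - 1*(-79296) = (8689/301994860 - sqrt(6)/301994860) + 79296 = 23946984427249/301994860 - sqrt(6)/301994860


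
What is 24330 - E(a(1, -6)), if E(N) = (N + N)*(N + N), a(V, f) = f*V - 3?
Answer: 24006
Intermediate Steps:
a(V, f) = -3 + V*f (a(V, f) = V*f - 3 = -3 + V*f)
E(N) = 4*N**2 (E(N) = (2*N)*(2*N) = 4*N**2)
24330 - E(a(1, -6)) = 24330 - 4*(-3 + 1*(-6))**2 = 24330 - 4*(-3 - 6)**2 = 24330 - 4*(-9)**2 = 24330 - 4*81 = 24330 - 1*324 = 24330 - 324 = 24006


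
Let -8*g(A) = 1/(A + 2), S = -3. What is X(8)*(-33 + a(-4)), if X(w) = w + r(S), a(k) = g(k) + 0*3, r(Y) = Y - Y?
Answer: -527/2 ≈ -263.50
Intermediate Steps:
g(A) = -1/(8*(2 + A)) (g(A) = -1/(8*(A + 2)) = -1/(8*(2 + A)))
r(Y) = 0
a(k) = -1/(16 + 8*k) (a(k) = -1/(16 + 8*k) + 0*3 = -1/(16 + 8*k) + 0 = -1/(16 + 8*k))
X(w) = w (X(w) = w + 0 = w)
X(8)*(-33 + a(-4)) = 8*(-33 - 1/(16 + 8*(-4))) = 8*(-33 - 1/(16 - 32)) = 8*(-33 - 1/(-16)) = 8*(-33 - 1*(-1/16)) = 8*(-33 + 1/16) = 8*(-527/16) = -527/2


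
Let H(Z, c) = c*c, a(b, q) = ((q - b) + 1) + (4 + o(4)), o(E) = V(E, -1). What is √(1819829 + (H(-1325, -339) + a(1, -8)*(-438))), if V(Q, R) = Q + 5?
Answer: 28*√2465 ≈ 1390.2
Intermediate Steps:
V(Q, R) = 5 + Q
o(E) = 5 + E
a(b, q) = 14 + q - b (a(b, q) = ((q - b) + 1) + (4 + (5 + 4)) = (1 + q - b) + (4 + 9) = (1 + q - b) + 13 = 14 + q - b)
H(Z, c) = c²
√(1819829 + (H(-1325, -339) + a(1, -8)*(-438))) = √(1819829 + ((-339)² + (14 - 8 - 1*1)*(-438))) = √(1819829 + (114921 + (14 - 8 - 1)*(-438))) = √(1819829 + (114921 + 5*(-438))) = √(1819829 + (114921 - 2190)) = √(1819829 + 112731) = √1932560 = 28*√2465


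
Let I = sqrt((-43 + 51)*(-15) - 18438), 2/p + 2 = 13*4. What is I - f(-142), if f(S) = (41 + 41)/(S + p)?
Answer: 2050/3549 + 3*I*sqrt(2062) ≈ 0.57763 + 136.23*I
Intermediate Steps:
p = 1/25 (p = 2/(-2 + 13*4) = 2/(-2 + 52) = 2/50 = 2*(1/50) = 1/25 ≈ 0.040000)
I = 3*I*sqrt(2062) (I = sqrt(8*(-15) - 18438) = sqrt(-120 - 18438) = sqrt(-18558) = 3*I*sqrt(2062) ≈ 136.23*I)
f(S) = 82/(1/25 + S) (f(S) = (41 + 41)/(S + 1/25) = 82/(1/25 + S))
I - f(-142) = 3*I*sqrt(2062) - 2050/(1 + 25*(-142)) = 3*I*sqrt(2062) - 2050/(1 - 3550) = 3*I*sqrt(2062) - 2050/(-3549) = 3*I*sqrt(2062) - 2050*(-1)/3549 = 3*I*sqrt(2062) - 1*(-2050/3549) = 3*I*sqrt(2062) + 2050/3549 = 2050/3549 + 3*I*sqrt(2062)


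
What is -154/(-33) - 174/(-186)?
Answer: 521/93 ≈ 5.6021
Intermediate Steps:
-154/(-33) - 174/(-186) = -154*(-1/33) - 174*(-1/186) = 14/3 + 29/31 = 521/93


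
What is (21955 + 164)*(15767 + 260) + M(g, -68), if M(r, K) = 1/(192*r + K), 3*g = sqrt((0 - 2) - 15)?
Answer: 387115324595/1092 - 4*I*sqrt(17)/4641 ≈ 3.545e+8 - 0.0035536*I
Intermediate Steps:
g = I*sqrt(17)/3 (g = sqrt((0 - 2) - 15)/3 = sqrt(-2 - 15)/3 = sqrt(-17)/3 = (I*sqrt(17))/3 = I*sqrt(17)/3 ≈ 1.3744*I)
M(r, K) = 1/(K + 192*r)
(21955 + 164)*(15767 + 260) + M(g, -68) = (21955 + 164)*(15767 + 260) + 1/(-68 + 192*(I*sqrt(17)/3)) = 22119*16027 + 1/(-68 + 64*I*sqrt(17)) = 354501213 + 1/(-68 + 64*I*sqrt(17))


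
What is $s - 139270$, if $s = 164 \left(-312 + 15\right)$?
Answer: $-187978$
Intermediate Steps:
$s = -48708$ ($s = 164 \left(-297\right) = -48708$)
$s - 139270 = -48708 - 139270 = -187978$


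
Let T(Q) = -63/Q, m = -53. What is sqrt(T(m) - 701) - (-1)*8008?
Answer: 8008 + I*sqrt(1965770)/53 ≈ 8008.0 + 26.454*I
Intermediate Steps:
sqrt(T(m) - 701) - (-1)*8008 = sqrt(-63/(-53) - 701) - (-1)*8008 = sqrt(-63*(-1/53) - 701) - 1*(-8008) = sqrt(63/53 - 701) + 8008 = sqrt(-37090/53) + 8008 = I*sqrt(1965770)/53 + 8008 = 8008 + I*sqrt(1965770)/53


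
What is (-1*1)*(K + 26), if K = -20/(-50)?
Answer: -132/5 ≈ -26.400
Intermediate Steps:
K = 2/5 (K = -20*(-1/50) = 2/5 ≈ 0.40000)
(-1*1)*(K + 26) = (-1*1)*(2/5 + 26) = -1*132/5 = -132/5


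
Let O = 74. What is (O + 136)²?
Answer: 44100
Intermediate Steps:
(O + 136)² = (74 + 136)² = 210² = 44100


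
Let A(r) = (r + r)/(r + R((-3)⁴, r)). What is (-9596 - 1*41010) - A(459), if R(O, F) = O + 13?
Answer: -27986036/553 ≈ -50608.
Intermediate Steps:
R(O, F) = 13 + O
A(r) = 2*r/(94 + r) (A(r) = (r + r)/(r + (13 + (-3)⁴)) = (2*r)/(r + (13 + 81)) = (2*r)/(r + 94) = (2*r)/(94 + r) = 2*r/(94 + r))
(-9596 - 1*41010) - A(459) = (-9596 - 1*41010) - 2*459/(94 + 459) = (-9596 - 41010) - 2*459/553 = -50606 - 2*459/553 = -50606 - 1*918/553 = -50606 - 918/553 = -27986036/553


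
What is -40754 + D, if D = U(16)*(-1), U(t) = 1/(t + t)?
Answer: -1304129/32 ≈ -40754.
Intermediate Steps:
U(t) = 1/(2*t)
D = -1/32 (D = ((½)/16)*(-1) = ((½)*(1/16))*(-1) = (1/32)*(-1) = -1/32 ≈ -0.031250)
-40754 + D = -40754 - 1/32 = -1304129/32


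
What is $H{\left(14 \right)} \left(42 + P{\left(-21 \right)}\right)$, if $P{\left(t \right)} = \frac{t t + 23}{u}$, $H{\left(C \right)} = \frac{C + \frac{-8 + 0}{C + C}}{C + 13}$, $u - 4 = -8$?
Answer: $- \frac{2368}{63} \approx -37.587$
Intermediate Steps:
$u = -4$ ($u = 4 - 8 = -4$)
$H{\left(C \right)} = \frac{C - \frac{4}{C}}{13 + C}$ ($H{\left(C \right)} = \frac{C - \frac{8}{2 C}}{13 + C} = \frac{C - 8 \frac{1}{2 C}}{13 + C} = \frac{C - \frac{4}{C}}{13 + C}$)
$P{\left(t \right)} = - \frac{23}{4} - \frac{t^{2}}{4}$ ($P{\left(t \right)} = \frac{t t + 23}{-4} = \left(t^{2} + 23\right) \left(- \frac{1}{4}\right) = \left(23 + t^{2}\right) \left(- \frac{1}{4}\right) = - \frac{23}{4} - \frac{t^{2}}{4}$)
$H{\left(14 \right)} \left(42 + P{\left(-21 \right)}\right) = \frac{-4 + 14^{2}}{14 \left(13 + 14\right)} \left(42 - \left(\frac{23}{4} + \frac{\left(-21\right)^{2}}{4}\right)\right) = \frac{-4 + 196}{14 \cdot 27} \left(42 - 116\right) = \frac{1}{14} \cdot \frac{1}{27} \cdot 192 \left(42 - 116\right) = \frac{32 \left(42 - 116\right)}{63} = \frac{32}{63} \left(-74\right) = - \frac{2368}{63}$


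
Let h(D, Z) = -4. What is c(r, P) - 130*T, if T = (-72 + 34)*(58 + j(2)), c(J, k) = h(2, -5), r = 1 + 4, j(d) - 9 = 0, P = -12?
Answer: 330976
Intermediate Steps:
j(d) = 9 (j(d) = 9 + 0 = 9)
r = 5
c(J, k) = -4
T = -2546 (T = (-72 + 34)*(58 + 9) = -38*67 = -2546)
c(r, P) - 130*T = -4 - 130*(-2546) = -4 + 330980 = 330976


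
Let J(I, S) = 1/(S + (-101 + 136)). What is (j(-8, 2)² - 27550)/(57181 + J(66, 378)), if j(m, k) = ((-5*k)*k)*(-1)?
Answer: -1868825/3935959 ≈ -0.47481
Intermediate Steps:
J(I, S) = 1/(35 + S) (J(I, S) = 1/(S + 35) = 1/(35 + S))
j(m, k) = 5*k² (j(m, k) = -5*k²*(-1) = 5*k²)
(j(-8, 2)² - 27550)/(57181 + J(66, 378)) = ((5*2²)² - 27550)/(57181 + 1/(35 + 378)) = ((5*4)² - 27550)/(57181 + 1/413) = (20² - 27550)/(57181 + 1/413) = (400 - 27550)/(23615754/413) = -27150*413/23615754 = -1868825/3935959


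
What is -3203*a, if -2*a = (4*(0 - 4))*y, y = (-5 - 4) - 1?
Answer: 256240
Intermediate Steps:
y = -10 (y = -9 - 1 = -10)
a = -80 (a = -4*(0 - 4)*(-10)/2 = -4*(-4)*(-10)/2 = -(-8)*(-10) = -½*160 = -80)
-3203*a = -3203*(-80) = 256240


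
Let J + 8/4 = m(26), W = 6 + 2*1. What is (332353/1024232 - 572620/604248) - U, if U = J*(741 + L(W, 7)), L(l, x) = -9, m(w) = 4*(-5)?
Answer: 1245777637848431/77361267192 ≈ 16103.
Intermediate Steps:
m(w) = -20
W = 8 (W = 6 + 2 = 8)
J = -22 (J = -2 - 20 = -22)
U = -16104 (U = -22*(741 - 9) = -22*732 = -16104)
(332353/1024232 - 572620/604248) - U = (332353/1024232 - 572620/604248) - 1*(-16104) = (332353*(1/1024232) - 572620*1/604248) + 16104 = (332353/1024232 - 143155/151062) + 16104 = -48209011537/77361267192 + 16104 = 1245777637848431/77361267192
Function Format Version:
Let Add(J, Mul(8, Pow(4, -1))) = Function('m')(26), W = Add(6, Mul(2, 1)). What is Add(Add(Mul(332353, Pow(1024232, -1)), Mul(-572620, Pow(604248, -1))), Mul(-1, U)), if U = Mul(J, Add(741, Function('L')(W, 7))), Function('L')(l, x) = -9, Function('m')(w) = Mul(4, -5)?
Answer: Rational(1245777637848431, 77361267192) ≈ 16103.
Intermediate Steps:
Function('m')(w) = -20
W = 8 (W = Add(6, 2) = 8)
J = -22 (J = Add(-2, -20) = -22)
U = -16104 (U = Mul(-22, Add(741, -9)) = Mul(-22, 732) = -16104)
Add(Add(Mul(332353, Pow(1024232, -1)), Mul(-572620, Pow(604248, -1))), Mul(-1, U)) = Add(Add(Mul(332353, Pow(1024232, -1)), Mul(-572620, Pow(604248, -1))), Mul(-1, -16104)) = Add(Add(Mul(332353, Rational(1, 1024232)), Mul(-572620, Rational(1, 604248))), 16104) = Add(Add(Rational(332353, 1024232), Rational(-143155, 151062)), 16104) = Add(Rational(-48209011537, 77361267192), 16104) = Rational(1245777637848431, 77361267192)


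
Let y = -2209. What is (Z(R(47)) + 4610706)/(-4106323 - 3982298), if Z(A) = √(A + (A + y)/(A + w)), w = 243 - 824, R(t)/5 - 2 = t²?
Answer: -1536902/2696207 - √303219461546/42360108177 ≈ -0.57004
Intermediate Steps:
R(t) = 10 + 5*t²
w = -581
Z(A) = √(A + (-2209 + A)/(-581 + A)) (Z(A) = √(A + (A - 2209)/(A - 581)) = √(A + (-2209 + A)/(-581 + A)))
(Z(R(47)) + 4610706)/(-4106323 - 3982298) = (√((-2209 + (10 + 5*47²) + (10 + 5*47²)*(-581 + (10 + 5*47²)))/(-581 + (10 + 5*47²))) + 4610706)/(-4106323 - 3982298) = (√((-2209 + (10 + 5*2209) + (10 + 5*2209)*(-581 + (10 + 5*2209)))/(-581 + (10 + 5*2209))) + 4610706)/(-8088621) = (√((-2209 + (10 + 11045) + (10 + 11045)*(-581 + (10 + 11045)))/(-581 + (10 + 11045))) + 4610706)*(-1/8088621) = (√((-2209 + 11055 + 11055*(-581 + 11055))/(-581 + 11055)) + 4610706)*(-1/8088621) = (√((-2209 + 11055 + 11055*10474)/10474) + 4610706)*(-1/8088621) = (√((-2209 + 11055 + 115790070)/10474) + 4610706)*(-1/8088621) = (√((1/10474)*115798916) + 4610706)*(-1/8088621) = (√(57899458/5237) + 4610706)*(-1/8088621) = (√303219461546/5237 + 4610706)*(-1/8088621) = (4610706 + √303219461546/5237)*(-1/8088621) = -1536902/2696207 - √303219461546/42360108177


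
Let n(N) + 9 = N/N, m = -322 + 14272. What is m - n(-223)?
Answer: 13958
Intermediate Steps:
m = 13950
n(N) = -8 (n(N) = -9 + N/N = -9 + 1 = -8)
m - n(-223) = 13950 - 1*(-8) = 13950 + 8 = 13958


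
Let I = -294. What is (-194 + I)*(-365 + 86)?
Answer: 136152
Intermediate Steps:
(-194 + I)*(-365 + 86) = (-194 - 294)*(-365 + 86) = -488*(-279) = 136152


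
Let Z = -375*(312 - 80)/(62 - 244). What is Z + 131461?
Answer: 12006451/91 ≈ 1.3194e+5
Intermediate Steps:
Z = 43500/91 (Z = -87000/(-182) = -87000*(-1)/182 = -375*(-116/91) = 43500/91 ≈ 478.02)
Z + 131461 = 43500/91 + 131461 = 12006451/91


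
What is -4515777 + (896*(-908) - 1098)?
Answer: -5330443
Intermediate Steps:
-4515777 + (896*(-908) - 1098) = -4515777 + (-813568 - 1098) = -4515777 - 814666 = -5330443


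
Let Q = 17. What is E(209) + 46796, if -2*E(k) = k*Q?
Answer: 90039/2 ≈ 45020.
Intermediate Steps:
E(k) = -17*k/2 (E(k) = -k*17/2 = -17*k/2)
E(209) + 46796 = -17/2*209 + 46796 = -3553/2 + 46796 = 90039/2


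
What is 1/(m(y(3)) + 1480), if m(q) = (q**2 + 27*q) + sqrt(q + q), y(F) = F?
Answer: 785/1232447 - sqrt(6)/2464894 ≈ 0.00063595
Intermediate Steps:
m(q) = q**2 + 27*q + sqrt(2)*sqrt(q) (m(q) = (q**2 + 27*q) + sqrt(2*q) = (q**2 + 27*q) + sqrt(2)*sqrt(q) = q**2 + 27*q + sqrt(2)*sqrt(q))
1/(m(y(3)) + 1480) = 1/((3**2 + 27*3 + sqrt(2)*sqrt(3)) + 1480) = 1/((9 + 81 + sqrt(6)) + 1480) = 1/((90 + sqrt(6)) + 1480) = 1/(1570 + sqrt(6))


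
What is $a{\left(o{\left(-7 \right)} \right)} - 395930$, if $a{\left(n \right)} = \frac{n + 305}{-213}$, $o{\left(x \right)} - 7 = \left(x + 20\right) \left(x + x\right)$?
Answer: $- \frac{84333220}{213} \approx -3.9593 \cdot 10^{5}$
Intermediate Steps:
$o{\left(x \right)} = 7 + 2 x \left(20 + x\right)$ ($o{\left(x \right)} = 7 + \left(x + 20\right) \left(x + x\right) = 7 + \left(20 + x\right) 2 x = 7 + 2 x \left(20 + x\right)$)
$a{\left(n \right)} = - \frac{305}{213} - \frac{n}{213}$ ($a{\left(n \right)} = \left(305 + n\right) \left(- \frac{1}{213}\right) = - \frac{305}{213} - \frac{n}{213}$)
$a{\left(o{\left(-7 \right)} \right)} - 395930 = \left(- \frac{305}{213} - \frac{7 + 2 \left(-7\right)^{2} + 40 \left(-7\right)}{213}\right) - 395930 = \left(- \frac{305}{213} - \frac{7 + 2 \cdot 49 - 280}{213}\right) - 395930 = \left(- \frac{305}{213} - \frac{7 + 98 - 280}{213}\right) - 395930 = \left(- \frac{305}{213} - - \frac{175}{213}\right) - 395930 = \left(- \frac{305}{213} + \frac{175}{213}\right) - 395930 = - \frac{130}{213} - 395930 = - \frac{84333220}{213}$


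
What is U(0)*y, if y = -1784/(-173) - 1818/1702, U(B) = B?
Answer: 0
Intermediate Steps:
y = 1360927/147223 (y = -1784*(-1/173) - 1818*1/1702 = 1784/173 - 909/851 = 1360927/147223 ≈ 9.2440)
U(0)*y = 0*(1360927/147223) = 0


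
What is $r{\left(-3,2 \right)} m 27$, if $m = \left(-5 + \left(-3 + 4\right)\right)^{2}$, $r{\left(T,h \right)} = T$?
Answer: $-1296$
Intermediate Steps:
$m = 16$ ($m = \left(-5 + 1\right)^{2} = \left(-4\right)^{2} = 16$)
$r{\left(-3,2 \right)} m 27 = \left(-3\right) 16 \cdot 27 = \left(-48\right) 27 = -1296$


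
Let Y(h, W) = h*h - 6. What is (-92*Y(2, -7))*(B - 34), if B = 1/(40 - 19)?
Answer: -131192/21 ≈ -6247.2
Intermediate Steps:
Y(h, W) = -6 + h**2 (Y(h, W) = h**2 - 6 = -6 + h**2)
B = 1/21 ≈ 0.047619
(-92*Y(2, -7))*(B - 34) = (-92*(-6 + 2**2))*(1/21 - 34) = -92*(-6 + 4)*(-713/21) = -92*(-2)*(-713/21) = 184*(-713/21) = -131192/21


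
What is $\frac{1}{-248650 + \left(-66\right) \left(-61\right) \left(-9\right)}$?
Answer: $- \frac{1}{284884} \approx -3.5102 \cdot 10^{-6}$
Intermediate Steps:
$\frac{1}{-248650 + \left(-66\right) \left(-61\right) \left(-9\right)} = \frac{1}{-248650 + 4026 \left(-9\right)} = \frac{1}{-248650 - 36234} = \frac{1}{-284884} = - \frac{1}{284884}$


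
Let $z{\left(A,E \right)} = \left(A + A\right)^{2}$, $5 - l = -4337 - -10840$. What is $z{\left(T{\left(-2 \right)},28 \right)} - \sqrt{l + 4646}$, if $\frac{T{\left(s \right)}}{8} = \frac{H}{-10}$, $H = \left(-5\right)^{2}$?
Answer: $1600 - 2 i \sqrt{463} \approx 1600.0 - 43.035 i$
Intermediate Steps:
$H = 25$
$l = -6498$ ($l = 5 - \left(-4337 - -10840\right) = 5 - \left(-4337 + 10840\right) = 5 - 6503 = -6498$)
$T{\left(s \right)} = -20$ ($T{\left(s \right)} = 8 \frac{25}{-10} = 8 \cdot 25 \left(- \frac{1}{10}\right) = 8 \left(- \frac{5}{2}\right) = -20$)
$z{\left(A,E \right)} = 4 A^{2}$ ($z{\left(A,E \right)} = \left(2 A\right)^{2} = 4 A^{2}$)
$z{\left(T{\left(-2 \right)},28 \right)} - \sqrt{l + 4646} = 4 \left(-20\right)^{2} - \sqrt{-6498 + 4646} = 4 \cdot 400 - \sqrt{-1852} = 1600 - 2 i \sqrt{463}$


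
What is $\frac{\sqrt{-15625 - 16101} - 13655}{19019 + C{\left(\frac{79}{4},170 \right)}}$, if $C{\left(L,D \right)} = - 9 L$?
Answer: $- \frac{10924}{15073} + \frac{4 i \sqrt{31726}}{75365} \approx -0.72474 + 0.0094536 i$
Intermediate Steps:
$\frac{\sqrt{-15625 - 16101} - 13655}{19019 + C{\left(\frac{79}{4},170 \right)}} = \frac{\sqrt{-15625 - 16101} - 13655}{19019 - 9 \cdot \frac{79}{4}} = \frac{\sqrt{-31726} - 13655}{19019 - 9 \cdot 79 \cdot \frac{1}{4}} = \frac{i \sqrt{31726} - 13655}{19019 - \frac{711}{4}} = \frac{-13655 + i \sqrt{31726}}{19019 - \frac{711}{4}} = \frac{-13655 + i \sqrt{31726}}{\frac{75365}{4}} = \left(-13655 + i \sqrt{31726}\right) \frac{4}{75365} = - \frac{10924}{15073} + \frac{4 i \sqrt{31726}}{75365}$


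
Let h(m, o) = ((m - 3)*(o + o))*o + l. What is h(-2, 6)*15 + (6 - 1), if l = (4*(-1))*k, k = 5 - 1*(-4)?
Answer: -5935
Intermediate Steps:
k = 9 (k = 5 + 4 = 9)
l = -36 (l = (4*(-1))*9 = -4*9 = -36)
h(m, o) = -36 + 2*o²*(-3 + m) (h(m, o) = ((m - 3)*(o + o))*o - 36 = ((-3 + m)*(2*o))*o - 36 = (2*o*(-3 + m))*o - 36 = 2*o²*(-3 + m) - 36 = -36 + 2*o²*(-3 + m))
h(-2, 6)*15 + (6 - 1) = (-36 - 6*6² + 2*(-2)*6²)*15 + (6 - 1) = (-36 - 6*36 + 2*(-2)*36)*15 + 5 = (-36 - 216 - 144)*15 + 5 = -396*15 + 5 = -5940 + 5 = -5935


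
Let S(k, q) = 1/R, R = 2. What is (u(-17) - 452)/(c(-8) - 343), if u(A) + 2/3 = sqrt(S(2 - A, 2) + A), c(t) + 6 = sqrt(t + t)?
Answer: (349 + 4*I)*(2716 - 3*I*sqrt(66))/730902 ≈ 1.297 + 0.0032263*I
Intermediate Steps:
S(k, q) = 1/2
c(t) = -6 + sqrt(2)*sqrt(t) (c(t) = -6 + sqrt(t + t) = -6 + sqrt(2*t) = -6 + sqrt(2)*sqrt(t))
u(A) = -2/3 + sqrt(1/2 + A)
(u(-17) - 452)/(c(-8) - 343) = ((-2/3 + sqrt(2 + 4*(-17))/2) - 452)/((-6 + sqrt(2)*sqrt(-8)) - 343) = ((-2/3 + sqrt(2 - 68)/2) - 452)/((-6 + sqrt(2)*(2*I*sqrt(2))) - 343) = ((-2/3 + sqrt(-66)/2) - 452)/((-6 + 4*I) - 343) = ((-2/3 + (I*sqrt(66))/2) - 452)/(-349 + 4*I) = ((-2/3 + I*sqrt(66)/2) - 452)*((-349 - 4*I)/121817) = (-1358/3 + I*sqrt(66)/2)*((-349 - 4*I)/121817) = (-349 - 4*I)*(-1358/3 + I*sqrt(66)/2)/121817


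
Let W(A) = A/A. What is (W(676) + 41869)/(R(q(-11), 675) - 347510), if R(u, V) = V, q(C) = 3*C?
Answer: -8374/69367 ≈ -0.12072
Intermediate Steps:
W(A) = 1
(W(676) + 41869)/(R(q(-11), 675) - 347510) = (1 + 41869)/(675 - 347510) = 41870/(-346835) = 41870*(-1/346835) = -8374/69367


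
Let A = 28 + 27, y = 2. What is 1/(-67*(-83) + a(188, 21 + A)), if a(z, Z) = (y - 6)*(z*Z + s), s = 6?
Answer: -1/51615 ≈ -1.9374e-5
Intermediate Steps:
A = 55
a(z, Z) = -24 - 4*Z*z (a(z, Z) = (2 - 6)*(z*Z + 6) = -4*(Z*z + 6) = -4*(6 + Z*z) = -24 - 4*Z*z)
1/(-67*(-83) + a(188, 21 + A)) = 1/(-67*(-83) + (-24 - 4*(21 + 55)*188)) = 1/(5561 + (-24 - 4*76*188)) = 1/(5561 + (-24 - 57152)) = 1/(5561 - 57176) = 1/(-51615) = -1/51615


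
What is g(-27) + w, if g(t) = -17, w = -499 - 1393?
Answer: -1909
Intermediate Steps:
w = -1892
g(-27) + w = -17 - 1892 = -1909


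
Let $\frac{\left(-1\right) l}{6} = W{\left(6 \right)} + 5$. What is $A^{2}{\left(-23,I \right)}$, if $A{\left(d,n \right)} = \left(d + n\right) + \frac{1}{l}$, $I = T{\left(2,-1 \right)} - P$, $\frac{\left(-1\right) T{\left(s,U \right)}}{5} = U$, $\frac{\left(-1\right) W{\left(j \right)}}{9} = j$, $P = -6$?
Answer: $\frac{12439729}{86436} \approx 143.92$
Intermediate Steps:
$W{\left(j \right)} = - 9 j$
$T{\left(s,U \right)} = - 5 U$
$l = 294$ ($l = - 6 \left(\left(-9\right) 6 + 5\right) = - 6 \left(-54 + 5\right) = \left(-6\right) \left(-49\right) = 294$)
$I = 11$ ($I = \left(-5\right) \left(-1\right) - -6 = 5 + 6 = 11$)
$A{\left(d,n \right)} = \frac{1}{294} + d + n$ ($A{\left(d,n \right)} = \left(d + n\right) + \frac{1}{294} = \frac{1}{294} + d + n$)
$A^{2}{\left(-23,I \right)} = \left(\frac{1}{294} - 23 + 11\right)^{2} = \left(- \frac{3527}{294}\right)^{2} = \frac{12439729}{86436}$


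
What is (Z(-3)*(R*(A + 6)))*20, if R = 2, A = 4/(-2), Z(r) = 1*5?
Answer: 800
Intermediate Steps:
Z(r) = 5
A = -2 (A = 4*(-½) = -2)
(Z(-3)*(R*(A + 6)))*20 = (5*(2*(-2 + 6)))*20 = (5*(2*4))*20 = (5*8)*20 = 40*20 = 800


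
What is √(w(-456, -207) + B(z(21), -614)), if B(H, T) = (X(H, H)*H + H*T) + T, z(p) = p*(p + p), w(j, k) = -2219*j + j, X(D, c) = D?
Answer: √1247170 ≈ 1116.8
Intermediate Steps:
w(j, k) = -2218*j
z(p) = 2*p² (z(p) = p*(2*p) = 2*p²)
B(H, T) = T + H² + H*T (B(H, T) = (H*H + H*T) + T = (H² + H*T) + T = T + H² + H*T)
√(w(-456, -207) + B(z(21), -614)) = √(-2218*(-456) + (-614 + (2*21²)² + (2*21²)*(-614))) = √(1011408 + (-614 + (2*441)² + (2*441)*(-614))) = √(1011408 + (-614 + 882² + 882*(-614))) = √(1011408 + (-614 + 777924 - 541548)) = √(1011408 + 235762) = √1247170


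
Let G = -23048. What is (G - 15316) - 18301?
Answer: -56665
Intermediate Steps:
(G - 15316) - 18301 = (-23048 - 15316) - 18301 = -38364 - 18301 = -56665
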